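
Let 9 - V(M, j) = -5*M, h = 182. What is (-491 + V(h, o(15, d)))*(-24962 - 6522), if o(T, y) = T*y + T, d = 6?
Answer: -13475152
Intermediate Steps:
o(T, y) = T + T*y
V(M, j) = 9 + 5*M (V(M, j) = 9 - (-5)*M = 9 + 5*M)
(-491 + V(h, o(15, d)))*(-24962 - 6522) = (-491 + (9 + 5*182))*(-24962 - 6522) = (-491 + (9 + 910))*(-31484) = (-491 + 919)*(-31484) = 428*(-31484) = -13475152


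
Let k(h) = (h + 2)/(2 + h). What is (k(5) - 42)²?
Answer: 1681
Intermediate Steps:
k(h) = 1 (k(h) = (2 + h)/(2 + h) = 1)
(k(5) - 42)² = (1 - 42)² = (-41)² = 1681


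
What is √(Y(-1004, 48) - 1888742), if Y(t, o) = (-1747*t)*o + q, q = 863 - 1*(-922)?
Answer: 7*√1679683 ≈ 9072.2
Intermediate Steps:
q = 1785 (q = 863 + 922 = 1785)
Y(t, o) = 1785 - 1747*o*t (Y(t, o) = (-1747*t)*o + 1785 = -1747*o*t + 1785 = 1785 - 1747*o*t)
√(Y(-1004, 48) - 1888742) = √((1785 - 1747*48*(-1004)) - 1888742) = √((1785 + 84191424) - 1888742) = √(84193209 - 1888742) = √82304467 = 7*√1679683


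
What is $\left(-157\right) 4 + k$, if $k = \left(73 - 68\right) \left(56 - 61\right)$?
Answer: $-653$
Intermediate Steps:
$k = -25$ ($k = 5 \left(-5\right) = -25$)
$\left(-157\right) 4 + k = \left(-157\right) 4 - 25 = -628 - 25 = -653$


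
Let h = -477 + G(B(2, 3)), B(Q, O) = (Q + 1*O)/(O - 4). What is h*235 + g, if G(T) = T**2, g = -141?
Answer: -106361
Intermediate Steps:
B(Q, O) = (O + Q)/(-4 + O) (B(Q, O) = (Q + O)/(-4 + O) = (O + Q)/(-4 + O))
h = -452 (h = -477 + ((3 + 2)/(-4 + 3))**2 = -477 + (5/(-1))**2 = -477 + (-1*5)**2 = -477 + (-5)**2 = -477 + 25 = -452)
h*235 + g = -452*235 - 141 = -106220 - 141 = -106361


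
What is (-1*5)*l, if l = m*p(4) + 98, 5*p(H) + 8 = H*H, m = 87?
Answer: -1186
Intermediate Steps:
p(H) = -8/5 + H²/5 (p(H) = -8/5 + (H*H)/5 = -8/5 + H²/5)
l = 1186/5 (l = 87*(-8/5 + (⅕)*4²) + 98 = 87*(-8/5 + (⅕)*16) + 98 = 87*(-8/5 + 16/5) + 98 = 87*(8/5) + 98 = 696/5 + 98 = 1186/5 ≈ 237.20)
(-1*5)*l = -1*5*(1186/5) = -5*1186/5 = -1186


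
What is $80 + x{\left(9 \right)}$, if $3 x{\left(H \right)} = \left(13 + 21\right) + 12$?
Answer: $\frac{286}{3} \approx 95.333$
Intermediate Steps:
$x{\left(H \right)} = \frac{46}{3}$ ($x{\left(H \right)} = \frac{\left(13 + 21\right) + 12}{3} = \frac{34 + 12}{3} = \frac{1}{3} \cdot 46 = \frac{46}{3}$)
$80 + x{\left(9 \right)} = 80 + \frac{46}{3} = \frac{286}{3}$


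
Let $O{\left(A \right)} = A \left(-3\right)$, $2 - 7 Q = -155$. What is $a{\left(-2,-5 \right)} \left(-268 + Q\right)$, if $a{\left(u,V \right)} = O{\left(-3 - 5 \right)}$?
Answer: $- \frac{41256}{7} \approx -5893.7$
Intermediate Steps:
$Q = \frac{157}{7}$ ($Q = \frac{2}{7} - - \frac{155}{7} = \frac{2}{7} + \frac{155}{7} = \frac{157}{7} \approx 22.429$)
$O{\left(A \right)} = - 3 A$
$a{\left(u,V \right)} = 24$ ($a{\left(u,V \right)} = - 3 \left(-3 - 5\right) = \left(-3\right) \left(-8\right) = 24$)
$a{\left(-2,-5 \right)} \left(-268 + Q\right) = 24 \left(-268 + \frac{157}{7}\right) = 24 \left(- \frac{1719}{7}\right) = - \frac{41256}{7}$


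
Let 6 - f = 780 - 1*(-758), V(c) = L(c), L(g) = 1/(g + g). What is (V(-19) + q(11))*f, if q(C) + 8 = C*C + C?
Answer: -3608626/19 ≈ -1.8993e+5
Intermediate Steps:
q(C) = -8 + C + C**2 (q(C) = -8 + (C*C + C) = -8 + (C**2 + C) = -8 + (C + C**2) = -8 + C + C**2)
L(g) = 1/(2*g)
V(c) = 1/(2*c)
f = -1532 (f = 6 - (780 - 1*(-758)) = 6 - (780 + 758) = 6 - 1*1538 = 6 - 1538 = -1532)
(V(-19) + q(11))*f = ((1/2)/(-19) + (-8 + 11 + 11**2))*(-1532) = ((1/2)*(-1/19) + (-8 + 11 + 121))*(-1532) = (-1/38 + 124)*(-1532) = (4711/38)*(-1532) = -3608626/19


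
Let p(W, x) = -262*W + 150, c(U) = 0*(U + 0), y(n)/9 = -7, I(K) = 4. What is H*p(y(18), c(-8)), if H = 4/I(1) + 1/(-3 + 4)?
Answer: 33312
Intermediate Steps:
y(n) = -63 (y(n) = 9*(-7) = -63)
c(U) = 0 (c(U) = 0*U = 0)
p(W, x) = 150 - 262*W
H = 2 (H = 4/4 + 1/(-3 + 4) = 4*(1/4) + 1/1 = 1 + 1*1 = 1 + 1 = 2)
H*p(y(18), c(-8)) = 2*(150 - 262*(-63)) = 2*(150 + 16506) = 2*16656 = 33312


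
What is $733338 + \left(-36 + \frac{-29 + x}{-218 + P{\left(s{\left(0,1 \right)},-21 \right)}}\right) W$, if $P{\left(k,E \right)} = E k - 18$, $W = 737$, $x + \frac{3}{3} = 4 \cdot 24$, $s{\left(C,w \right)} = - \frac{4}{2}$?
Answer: $\frac{68535861}{97} \approx 7.0656 \cdot 10^{5}$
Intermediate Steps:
$s{\left(C,w \right)} = -2$ ($s{\left(C,w \right)} = \left(-4\right) \frac{1}{2} = -2$)
$x = 95$ ($x = -1 + 4 \cdot 24 = -1 + 96 = 95$)
$P{\left(k,E \right)} = -18 + E k$
$733338 + \left(-36 + \frac{-29 + x}{-218 + P{\left(s{\left(0,1 \right)},-21 \right)}}\right) W = 733338 + \left(-36 + \frac{-29 + 95}{-218 - -24}\right) 737 = 733338 + \left(-36 + \frac{66}{-218 + \left(-18 + 42\right)}\right) 737 = 733338 + \left(-36 + \frac{66}{-218 + 24}\right) 737 = 733338 + \left(-36 + \frac{66}{-194}\right) 737 = 733338 + \left(-36 + 66 \left(- \frac{1}{194}\right)\right) 737 = 733338 + \left(-36 - \frac{33}{97}\right) 737 = 733338 - \frac{2597925}{97} = \frac{68535861}{97}$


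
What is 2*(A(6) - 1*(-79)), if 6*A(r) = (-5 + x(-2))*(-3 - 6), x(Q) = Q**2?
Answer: 161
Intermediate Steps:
A(r) = 3/2 (A(r) = ((-5 + (-2)**2)*(-3 - 6))/6 = ((-5 + 4)*(-9))/6 = (-1*(-9))/6 = (1/6)*9 = 3/2)
2*(A(6) - 1*(-79)) = 2*(3/2 - 1*(-79)) = 2*(3/2 + 79) = 2*(161/2) = 161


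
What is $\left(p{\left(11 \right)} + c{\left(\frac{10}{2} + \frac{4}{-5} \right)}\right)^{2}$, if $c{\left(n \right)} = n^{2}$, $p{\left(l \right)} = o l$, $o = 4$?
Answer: $\frac{2374681}{625} \approx 3799.5$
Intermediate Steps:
$p{\left(l \right)} = 4 l$
$\left(p{\left(11 \right)} + c{\left(\frac{10}{2} + \frac{4}{-5} \right)}\right)^{2} = \left(4 \cdot 11 + \left(\frac{10}{2} + \frac{4}{-5}\right)^{2}\right)^{2} = \left(44 + \left(10 \cdot \frac{1}{2} + 4 \left(- \frac{1}{5}\right)\right)^{2}\right)^{2} = \left(44 + \left(5 - \frac{4}{5}\right)^{2}\right)^{2} = \left(44 + \left(\frac{21}{5}\right)^{2}\right)^{2} = \left(44 + \frac{441}{25}\right)^{2} = \left(\frac{1541}{25}\right)^{2} = \frac{2374681}{625}$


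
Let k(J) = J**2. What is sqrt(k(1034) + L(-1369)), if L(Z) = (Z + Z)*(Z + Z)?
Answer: 10*sqrt(85658) ≈ 2926.7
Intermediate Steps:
L(Z) = 4*Z**2 (L(Z) = (2*Z)*(2*Z) = 4*Z**2)
sqrt(k(1034) + L(-1369)) = sqrt(1034**2 + 4*(-1369)**2) = sqrt(1069156 + 4*1874161) = sqrt(1069156 + 7496644) = sqrt(8565800) = 10*sqrt(85658)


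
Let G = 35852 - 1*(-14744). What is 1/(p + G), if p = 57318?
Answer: 1/107914 ≈ 9.2666e-6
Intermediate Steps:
G = 50596 (G = 35852 + 14744 = 50596)
1/(p + G) = 1/(57318 + 50596) = 1/107914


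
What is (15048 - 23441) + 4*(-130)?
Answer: -8913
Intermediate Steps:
(15048 - 23441) + 4*(-130) = -8393 - 520 = -8913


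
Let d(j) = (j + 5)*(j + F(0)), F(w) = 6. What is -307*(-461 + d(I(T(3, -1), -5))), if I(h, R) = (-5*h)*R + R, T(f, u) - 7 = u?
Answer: -6812023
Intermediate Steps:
T(f, u) = 7 + u
I(h, R) = R - 5*R*h (I(h, R) = -5*R*h + R = R - 5*R*h)
d(j) = (5 + j)*(6 + j) (d(j) = (j + 5)*(j + 6) = (5 + j)*(6 + j))
-307*(-461 + d(I(T(3, -1), -5))) = -307*(-461 + (30 + (-5*(1 - 5*(7 - 1)))² + 11*(-5*(1 - 5*(7 - 1))))) = -307*(-461 + (30 + (-5*(1 - 5*6))² + 11*(-5*(1 - 5*6)))) = -307*(-461 + (30 + (-5*(1 - 30))² + 11*(-5*(1 - 30)))) = -307*(-461 + (30 + (-5*(-29))² + 11*(-5*(-29)))) = -307*(-461 + (30 + 145² + 11*145)) = -307*(-461 + (30 + 21025 + 1595)) = -307*(-461 + 22650) = -307*22189 = -6812023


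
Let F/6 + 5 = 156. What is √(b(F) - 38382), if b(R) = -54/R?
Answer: I*√875149341/151 ≈ 195.91*I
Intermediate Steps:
F = 906 (F = -30 + 6*156 = -30 + 936 = 906)
√(b(F) - 38382) = √(-54/906 - 38382) = √(-54*1/906 - 38382) = √(-9/151 - 38382) = √(-5795691/151) = I*√875149341/151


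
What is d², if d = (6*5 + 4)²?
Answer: 1336336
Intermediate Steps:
d = 1156 (d = (30 + 4)² = 34² = 1156)
d² = 1156² = 1336336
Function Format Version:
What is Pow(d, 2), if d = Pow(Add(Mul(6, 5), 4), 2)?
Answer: 1336336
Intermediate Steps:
d = 1156 (d = Pow(Add(30, 4), 2) = Pow(34, 2) = 1156)
Pow(d, 2) = Pow(1156, 2) = 1336336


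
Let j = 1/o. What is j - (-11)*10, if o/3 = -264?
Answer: 87119/792 ≈ 110.00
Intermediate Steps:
o = -792 (o = 3*(-264) = -792)
j = -1/792 (j = 1/(-792) = -1/792 ≈ -0.0012626)
j - (-11)*10 = -1/792 - (-11)*10 = -1/792 - 1*(-110) = -1/792 + 110 = 87119/792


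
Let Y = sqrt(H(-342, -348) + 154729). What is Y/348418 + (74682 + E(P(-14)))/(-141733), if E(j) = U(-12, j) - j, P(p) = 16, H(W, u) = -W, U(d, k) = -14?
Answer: -74652/141733 + sqrt(155071)/348418 ≈ -0.52558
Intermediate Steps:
E(j) = -14 - j
Y = sqrt(155071) (Y = sqrt(-1*(-342) + 154729) = sqrt(342 + 154729) = sqrt(155071) ≈ 393.79)
Y/348418 + (74682 + E(P(-14)))/(-141733) = sqrt(155071)/348418 + (74682 + (-14 - 1*16))/(-141733) = sqrt(155071)*(1/348418) + (74682 + (-14 - 16))*(-1/141733) = sqrt(155071)/348418 + (74682 - 30)*(-1/141733) = sqrt(155071)/348418 + 74652*(-1/141733) = sqrt(155071)/348418 - 74652/141733 = -74652/141733 + sqrt(155071)/348418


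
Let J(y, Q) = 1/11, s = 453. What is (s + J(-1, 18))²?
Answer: 24840256/121 ≈ 2.0529e+5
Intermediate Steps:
J(y, Q) = 1/11
(s + J(-1, 18))² = (453 + 1/11)² = (4984/11)² = 24840256/121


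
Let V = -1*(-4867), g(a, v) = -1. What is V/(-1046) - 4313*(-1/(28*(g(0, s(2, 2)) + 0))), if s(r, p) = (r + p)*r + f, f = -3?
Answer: -2323837/14644 ≈ -158.69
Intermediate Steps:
s(r, p) = -3 + r*(p + r) (s(r, p) = (r + p)*r - 3 = (p + r)*r - 3 = r*(p + r) - 3 = -3 + r*(p + r))
V = 4867
V/(-1046) - 4313*(-1/(28*(g(0, s(2, 2)) + 0))) = 4867/(-1046) - 4313*(-1/(28*(-1 + 0))) = 4867*(-1/1046) - 4313/((-1*(-28))) = -4867/1046 - 4313/28 = -2323837/14644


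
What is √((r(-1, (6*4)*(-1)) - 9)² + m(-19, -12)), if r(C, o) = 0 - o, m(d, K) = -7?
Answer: √218 ≈ 14.765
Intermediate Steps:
r(C, o) = -o
√((r(-1, (6*4)*(-1)) - 9)² + m(-19, -12)) = √((-6*4*(-1) - 9)² - 7) = √((-24*(-1) - 9)² - 7) = √((-1*(-24) - 9)² - 7) = √((24 - 9)² - 7) = √(15² - 7) = √(225 - 7) = √218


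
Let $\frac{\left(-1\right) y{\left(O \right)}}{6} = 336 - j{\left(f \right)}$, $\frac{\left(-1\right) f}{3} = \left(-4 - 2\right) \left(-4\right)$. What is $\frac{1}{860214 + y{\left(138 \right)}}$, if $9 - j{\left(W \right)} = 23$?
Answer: $\frac{1}{858114} \approx 1.1653 \cdot 10^{-6}$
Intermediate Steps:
$f = -72$ ($f = - 3 \left(-4 - 2\right) \left(-4\right) = - 3 \left(\left(-6\right) \left(-4\right)\right) = \left(-3\right) 24 = -72$)
$j{\left(W \right)} = -14$ ($j{\left(W \right)} = 9 - 23 = -14$)
$y{\left(O \right)} = -2100$ ($y{\left(O \right)} = - 6 \left(336 - -14\right) = - 6 \left(336 + 14\right) = \left(-6\right) 350 = -2100$)
$\frac{1}{860214 + y{\left(138 \right)}} = \frac{1}{860214 - 2100} = \frac{1}{858114}$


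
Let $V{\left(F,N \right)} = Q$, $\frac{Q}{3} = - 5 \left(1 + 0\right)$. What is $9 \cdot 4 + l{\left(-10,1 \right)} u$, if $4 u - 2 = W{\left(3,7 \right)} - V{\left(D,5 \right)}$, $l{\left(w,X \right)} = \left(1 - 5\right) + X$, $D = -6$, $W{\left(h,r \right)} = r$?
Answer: $18$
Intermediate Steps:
$l{\left(w,X \right)} = -4 + X$ ($l{\left(w,X \right)} = \left(1 - 5\right) + X = -4 + X$)
$Q = -15$ ($Q = 3 \left(- 5 \left(1 + 0\right)\right) = 3 \left(\left(-5\right) 1\right) = 3 \left(-5\right) = -15$)
$V{\left(F,N \right)} = -15$
$u = 6$ ($u = \frac{1}{2} + \frac{7 - -15}{4} = \frac{1}{2} + \frac{7 + 15}{4} = \frac{1}{2} + \frac{1}{4} \cdot 22 = \frac{1}{2} + \frac{11}{2} = 6$)
$9 \cdot 4 + l{\left(-10,1 \right)} u = 9 \cdot 4 + \left(-4 + 1\right) 6 = 36 - 18 = 18$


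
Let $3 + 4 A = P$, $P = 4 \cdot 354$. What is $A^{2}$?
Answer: $\frac{1996569}{16} \approx 1.2479 \cdot 10^{5}$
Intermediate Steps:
$P = 1416$
$A = \frac{1413}{4}$ ($A = - \frac{3}{4} + \frac{1}{4} \cdot 1416 = - \frac{3}{4} + 354 = \frac{1413}{4} \approx 353.25$)
$A^{2} = \left(\frac{1413}{4}\right)^{2} = \frac{1996569}{16}$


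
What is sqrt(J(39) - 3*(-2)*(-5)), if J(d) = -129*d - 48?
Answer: I*sqrt(5109) ≈ 71.477*I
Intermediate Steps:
J(d) = -48 - 129*d
sqrt(J(39) - 3*(-2)*(-5)) = sqrt((-48 - 129*39) - 3*(-2)*(-5)) = sqrt((-48 - 5031) + 6*(-5)) = sqrt(-5079 - 30) = sqrt(-5109) = I*sqrt(5109)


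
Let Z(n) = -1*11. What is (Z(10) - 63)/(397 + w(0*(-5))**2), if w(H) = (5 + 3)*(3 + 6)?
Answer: -74/5581 ≈ -0.013259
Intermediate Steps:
Z(n) = -11
w(H) = 72 (w(H) = 8*9 = 72)
(Z(10) - 63)/(397 + w(0*(-5))**2) = (-11 - 63)/(397 + 72**2) = -74/(397 + 5184) = -74/5581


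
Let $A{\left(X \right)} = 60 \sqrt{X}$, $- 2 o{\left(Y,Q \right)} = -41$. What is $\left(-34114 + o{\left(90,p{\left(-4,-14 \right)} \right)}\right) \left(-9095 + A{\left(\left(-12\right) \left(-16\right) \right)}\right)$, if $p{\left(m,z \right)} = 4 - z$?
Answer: $\frac{620160765}{2} - 16364880 \sqrt{3} \approx 2.8174 \cdot 10^{8}$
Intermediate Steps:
$o{\left(Y,Q \right)} = \frac{41}{2}$ ($o{\left(Y,Q \right)} = \left(- \frac{1}{2}\right) \left(-41\right) = \frac{41}{2}$)
$\left(-34114 + o{\left(90,p{\left(-4,-14 \right)} \right)}\right) \left(-9095 + A{\left(\left(-12\right) \left(-16\right) \right)}\right) = \left(-34114 + \frac{41}{2}\right) \left(-9095 + 60 \sqrt{\left(-12\right) \left(-16\right)}\right) = - \frac{68187 \left(-9095 + 60 \sqrt{192}\right)}{2} = - \frac{68187 \left(-9095 + 60 \cdot 8 \sqrt{3}\right)}{2} = - \frac{68187 \left(-9095 + 480 \sqrt{3}\right)}{2} = \frac{620160765}{2} - 16364880 \sqrt{3}$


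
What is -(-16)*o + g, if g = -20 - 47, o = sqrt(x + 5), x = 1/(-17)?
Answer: -67 + 32*sqrt(357)/17 ≈ -31.434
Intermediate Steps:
x = -1/17 ≈ -0.058824
o = 2*sqrt(357)/17 (o = sqrt(-1/17 + 5) = sqrt(84/17) = 2*sqrt(357)/17 ≈ 2.2229)
g = -67
-(-16)*o + g = -(-16)*2*sqrt(357)/17 - 67 = -(-32)*sqrt(357)/17 - 67 = 32*sqrt(357)/17 - 67 = -67 + 32*sqrt(357)/17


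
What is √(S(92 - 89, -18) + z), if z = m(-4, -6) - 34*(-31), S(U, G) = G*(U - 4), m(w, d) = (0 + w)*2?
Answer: 2*√266 ≈ 32.619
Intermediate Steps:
m(w, d) = 2*w (m(w, d) = w*2 = 2*w)
S(U, G) = G*(-4 + U)
z = 1046 (z = 2*(-4) - 34*(-31) = -8 + 1054 = 1046)
√(S(92 - 89, -18) + z) = √(-18*(-4 + (92 - 89)) + 1046) = √(-18*(-4 + 3) + 1046) = √(-18*(-1) + 1046) = √(18 + 1046) = √1064 = 2*√266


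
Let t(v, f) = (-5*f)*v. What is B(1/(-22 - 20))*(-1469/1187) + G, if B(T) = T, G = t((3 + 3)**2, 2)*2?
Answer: -35893411/49854 ≈ -719.97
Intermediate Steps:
t(v, f) = -5*f*v
G = -720 (G = -5*2*(3 + 3)**2*2 = -5*2*6**2*2 = -5*2*36*2 = -360*2 = -720)
B(1/(-22 - 20))*(-1469/1187) + G = (-1469/1187)/(-22 - 20) - 720 = (-1469*1/1187)/(-42) - 720 = -1/42*(-1469/1187) - 720 = 1469/49854 - 720 = -35893411/49854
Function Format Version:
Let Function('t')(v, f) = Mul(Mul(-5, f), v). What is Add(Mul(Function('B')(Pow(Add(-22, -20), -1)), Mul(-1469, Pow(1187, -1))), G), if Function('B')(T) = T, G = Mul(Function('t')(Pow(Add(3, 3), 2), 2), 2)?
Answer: Rational(-35893411, 49854) ≈ -719.97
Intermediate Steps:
Function('t')(v, f) = Mul(-5, f, v)
G = -720 (G = Mul(Mul(-5, 2, Pow(Add(3, 3), 2)), 2) = Mul(Mul(-5, 2, Pow(6, 2)), 2) = Mul(Mul(-5, 2, 36), 2) = Mul(-360, 2) = -720)
Add(Mul(Function('B')(Pow(Add(-22, -20), -1)), Mul(-1469, Pow(1187, -1))), G) = Add(Mul(Pow(Add(-22, -20), -1), Mul(-1469, Pow(1187, -1))), -720) = Add(Mul(Pow(-42, -1), Mul(-1469, Rational(1, 1187))), -720) = Add(Mul(Rational(-1, 42), Rational(-1469, 1187)), -720) = Add(Rational(1469, 49854), -720) = Rational(-35893411, 49854)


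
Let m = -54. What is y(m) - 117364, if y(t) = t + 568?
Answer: -116850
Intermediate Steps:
y(t) = 568 + t
y(m) - 117364 = (568 - 54) - 117364 = 514 - 117364 = -116850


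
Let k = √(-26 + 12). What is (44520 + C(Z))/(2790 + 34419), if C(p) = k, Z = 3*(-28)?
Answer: 14840/12403 + I*√14/37209 ≈ 1.1965 + 0.00010056*I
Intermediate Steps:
Z = -84
k = I*√14 (k = √(-14) = I*√14 ≈ 3.7417*I)
C(p) = I*√14
(44520 + C(Z))/(2790 + 34419) = (44520 + I*√14)/(2790 + 34419) = (44520 + I*√14)/37209 = (44520 + I*√14)*(1/37209) = 14840/12403 + I*√14/37209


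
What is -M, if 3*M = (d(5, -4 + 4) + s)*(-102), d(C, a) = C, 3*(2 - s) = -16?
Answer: 1258/3 ≈ 419.33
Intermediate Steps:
s = 22/3 (s = 2 - ⅓*(-16) = 2 + 16/3 = 22/3 ≈ 7.3333)
M = -1258/3 (M = ((5 + 22/3)*(-102))/3 = ((37/3)*(-102))/3 = (⅓)*(-1258) = -1258/3 ≈ -419.33)
-M = -1*(-1258/3) = 1258/3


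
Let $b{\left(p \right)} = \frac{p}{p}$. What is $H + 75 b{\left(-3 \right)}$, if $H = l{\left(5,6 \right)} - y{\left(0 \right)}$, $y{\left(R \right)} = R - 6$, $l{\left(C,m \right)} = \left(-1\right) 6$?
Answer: $75$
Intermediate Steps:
$l{\left(C,m \right)} = -6$
$y{\left(R \right)} = -6 + R$ ($y{\left(R \right)} = R - 6 = -6 + R$)
$b{\left(p \right)} = 1$
$H = 0$ ($H = -6 - \left(-6 + 0\right) = -6 - -6 = -6 + 6 = 0$)
$H + 75 b{\left(-3 \right)} = 0 + 75 \cdot 1 = 0 + 75 = 75$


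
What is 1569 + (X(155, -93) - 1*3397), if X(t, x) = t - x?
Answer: -1580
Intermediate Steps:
1569 + (X(155, -93) - 1*3397) = 1569 + ((155 - 1*(-93)) - 1*3397) = 1569 + ((155 + 93) - 3397) = 1569 + (248 - 3397) = 1569 - 3149 = -1580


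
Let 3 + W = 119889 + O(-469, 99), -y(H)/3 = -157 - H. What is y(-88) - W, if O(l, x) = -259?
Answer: -119420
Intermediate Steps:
y(H) = 471 + 3*H (y(H) = -3*(-157 - H) = 471 + 3*H)
W = 119627 (W = -3 + (119889 - 259) = -3 + 119630 = 119627)
y(-88) - W = (471 + 3*(-88)) - 1*119627 = (471 - 264) - 119627 = 207 - 119627 = -119420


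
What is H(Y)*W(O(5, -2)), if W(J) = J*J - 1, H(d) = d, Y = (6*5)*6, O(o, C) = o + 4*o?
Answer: 112320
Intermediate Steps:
O(o, C) = 5*o
Y = 180 (Y = 30*6 = 180)
W(J) = -1 + J² (W(J) = J² - 1 = -1 + J²)
H(Y)*W(O(5, -2)) = 180*(-1 + (5*5)²) = 180*(-1 + 25²) = 180*(-1 + 625) = 180*624 = 112320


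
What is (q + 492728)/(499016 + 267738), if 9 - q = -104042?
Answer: 596779/766754 ≈ 0.77832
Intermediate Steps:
q = 104051 (q = 9 - 1*(-104042) = 9 + 104042 = 104051)
(q + 492728)/(499016 + 267738) = (104051 + 492728)/(499016 + 267738) = 596779/766754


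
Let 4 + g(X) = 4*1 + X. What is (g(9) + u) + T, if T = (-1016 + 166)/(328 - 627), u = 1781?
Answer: 536060/299 ≈ 1792.8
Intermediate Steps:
T = 850/299 (T = -850/(-299) = -850*(-1/299) = 850/299 ≈ 2.8428)
g(X) = X (g(X) = -4 + (4*1 + X) = -4 + (4 + X) = X)
(g(9) + u) + T = (9 + 1781) + 850/299 = 1790 + 850/299 = 536060/299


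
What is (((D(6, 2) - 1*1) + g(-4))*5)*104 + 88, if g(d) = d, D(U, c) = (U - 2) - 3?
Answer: -1992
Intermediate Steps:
D(U, c) = -5 + U (D(U, c) = (-2 + U) - 3 = -5 + U)
(((D(6, 2) - 1*1) + g(-4))*5)*104 + 88 = ((((-5 + 6) - 1*1) - 4)*5)*104 + 88 = (((1 - 1) - 4)*5)*104 + 88 = ((0 - 4)*5)*104 + 88 = -4*5*104 + 88 = -20*104 + 88 = -2080 + 88 = -1992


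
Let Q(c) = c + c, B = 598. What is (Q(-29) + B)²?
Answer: 291600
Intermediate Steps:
Q(c) = 2*c
(Q(-29) + B)² = (2*(-29) + 598)² = (-58 + 598)² = 540² = 291600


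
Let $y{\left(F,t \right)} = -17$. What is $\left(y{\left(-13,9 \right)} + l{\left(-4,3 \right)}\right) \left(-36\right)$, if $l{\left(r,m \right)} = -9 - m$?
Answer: $1044$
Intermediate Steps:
$\left(y{\left(-13,9 \right)} + l{\left(-4,3 \right)}\right) \left(-36\right) = \left(-17 - 12\right) \left(-36\right) = \left(-29\right) \left(-36\right) = 1044$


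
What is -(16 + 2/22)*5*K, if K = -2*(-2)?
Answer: -3540/11 ≈ -321.82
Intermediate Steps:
K = 4
-(16 + 2/22)*5*K = -(16 + 2/22)*5*4 = -(16 + 2*(1/22))*5*4 = -(16 + 1/11)*5*4 = -(177/11)*5*4 = -885*4/11 = -1*3540/11 = -3540/11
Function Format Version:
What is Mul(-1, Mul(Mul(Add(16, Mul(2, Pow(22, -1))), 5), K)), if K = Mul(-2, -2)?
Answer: Rational(-3540, 11) ≈ -321.82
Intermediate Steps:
K = 4
Mul(-1, Mul(Mul(Add(16, Mul(2, Pow(22, -1))), 5), K)) = Mul(-1, Mul(Mul(Add(16, Mul(2, Pow(22, -1))), 5), 4)) = Mul(-1, Mul(Mul(Add(16, Mul(2, Rational(1, 22))), 5), 4)) = Mul(-1, Mul(Mul(Add(16, Rational(1, 11)), 5), 4)) = Mul(-1, Mul(Mul(Rational(177, 11), 5), 4)) = Mul(-1, Mul(Rational(885, 11), 4)) = Mul(-1, Rational(3540, 11)) = Rational(-3540, 11)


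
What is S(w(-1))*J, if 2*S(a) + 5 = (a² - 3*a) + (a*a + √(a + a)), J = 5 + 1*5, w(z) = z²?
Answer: -30 + 5*√2 ≈ -22.929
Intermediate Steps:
J = 10 (J = 5 + 5 = 10)
S(a) = -5/2 + a² - 3*a/2 + √2*√a/2 (S(a) = -5/2 + ((a² - 3*a) + (a*a + √(a + a)))/2 = -5/2 + ((a² - 3*a) + (a² + √(2*a)))/2 = -5/2 + ((a² - 3*a) + (a² + √2*√a))/2 = -5/2 + (-3*a + 2*a² + √2*√a)/2 = -5/2 + (a² - 3*a/2 + √2*√a/2) = -5/2 + a² - 3*a/2 + √2*√a/2)
S(w(-1))*J = (-5/2 + ((-1)²)² - 3/2*(-1)² + √2*√((-1)²)/2)*10 = (-5/2 + 1² - 3/2*1 + √2*√1/2)*10 = (-5/2 + 1 - 3/2 + (½)*√2*1)*10 = (-5/2 + 1 - 3/2 + √2/2)*10 = (-3 + √2/2)*10 = -30 + 5*√2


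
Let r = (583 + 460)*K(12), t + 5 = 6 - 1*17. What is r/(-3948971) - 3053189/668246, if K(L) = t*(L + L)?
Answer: -11789314276567/2638884074866 ≈ -4.4675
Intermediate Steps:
t = -16 (t = -5 + (6 - 1*17) = -5 + (6 - 17) = -5 - 11 = -16)
K(L) = -32*L (K(L) = -16*(L + L) = -32*L)
r = -400512 (r = (583 + 460)*(-32*12) = 1043*(-384) = -400512)
r/(-3948971) - 3053189/668246 = -400512/(-3948971) - 3053189/668246 = -400512*(-1/3948971) - 3053189*1/668246 = 400512/3948971 - 3053189/668246 = -11789314276567/2638884074866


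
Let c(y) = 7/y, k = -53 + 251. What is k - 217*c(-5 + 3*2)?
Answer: -1321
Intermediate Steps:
k = 198
k - 217*c(-5 + 3*2) = 198 - 1519/(-5 + 3*2) = 198 - 1519/(-5 + 6) = 198 - 1519/1 = 198 - 1519 = -1321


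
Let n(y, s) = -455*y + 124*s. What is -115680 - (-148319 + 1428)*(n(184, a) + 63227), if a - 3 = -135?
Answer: -5414664831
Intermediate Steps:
a = -132 (a = 3 - 135 = -132)
-115680 - (-148319 + 1428)*(n(184, a) + 63227) = -115680 - (-148319 + 1428)*((-455*184 + 124*(-132)) + 63227) = -115680 - (-146891)*((-83720 - 16368) + 63227) = -115680 - (-146891)*(-100088 + 63227) = -115680 - (-146891)*(-36861) = -115680 - 1*5414549151 = -115680 - 5414549151 = -5414664831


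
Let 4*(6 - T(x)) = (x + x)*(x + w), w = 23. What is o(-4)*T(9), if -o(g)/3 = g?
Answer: -1656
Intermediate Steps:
o(g) = -3*g
T(x) = 6 - x*(23 + x)/2 (T(x) = 6 - (x + x)*(x + 23)/4 = 6 - 2*x*(23 + x)/4 = 6 - x*(23 + x)/2)
o(-4)*T(9) = (-3*(-4))*(6 - 23/2*9 - ½*9²) = 12*(6 - 207/2 - ½*81) = 12*(6 - 207/2 - 81/2) = 12*(-138) = -1656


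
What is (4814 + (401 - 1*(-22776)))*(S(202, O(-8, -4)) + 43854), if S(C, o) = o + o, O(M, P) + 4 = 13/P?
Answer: 2454222889/2 ≈ 1.2271e+9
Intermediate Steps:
O(M, P) = -4 + 13/P
S(C, o) = 2*o
(4814 + (401 - 1*(-22776)))*(S(202, O(-8, -4)) + 43854) = (4814 + (401 - 1*(-22776)))*(2*(-4 + 13/(-4)) + 43854) = (4814 + (401 + 22776))*(2*(-4 + 13*(-¼)) + 43854) = (4814 + 23177)*(2*(-4 - 13/4) + 43854) = 27991*(2*(-29/4) + 43854) = 27991*(-29/2 + 43854) = 27991*(87679/2) = 2454222889/2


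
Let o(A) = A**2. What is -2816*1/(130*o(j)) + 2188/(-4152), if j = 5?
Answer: -2350379/1686750 ≈ -1.3934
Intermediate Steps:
-2816*1/(130*o(j)) + 2188/(-4152) = -2816/((13*10)*5**2) + 2188/(-4152) = -2816/(130*25) + 2188*(-1/4152) = -2816/3250 - 547/1038 = -2816*1/3250 - 547/1038 = -1408/1625 - 547/1038 = -2350379/1686750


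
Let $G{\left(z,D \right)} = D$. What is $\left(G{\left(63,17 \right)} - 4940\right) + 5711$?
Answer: $788$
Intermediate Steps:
$\left(G{\left(63,17 \right)} - 4940\right) + 5711 = \left(17 - 4940\right) + 5711 = -4923 + 5711 = 788$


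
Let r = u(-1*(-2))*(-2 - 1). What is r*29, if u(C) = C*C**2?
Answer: -696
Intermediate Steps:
u(C) = C**3
r = -24 (r = (-1*(-2))**3*(-2 - 1) = 2**3*(-3) = 8*(-3) = -24)
r*29 = -24*29 = -696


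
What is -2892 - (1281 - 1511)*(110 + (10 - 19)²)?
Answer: 41038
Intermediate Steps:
-2892 - (1281 - 1511)*(110 + (10 - 19)²) = -2892 - (-230)*(110 + (-9)²) = -2892 - (-230)*(110 + 81) = -2892 - (-230)*191 = -2892 - 1*(-43930) = -2892 + 43930 = 41038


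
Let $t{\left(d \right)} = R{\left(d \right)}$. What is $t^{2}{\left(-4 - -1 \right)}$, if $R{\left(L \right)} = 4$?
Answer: $16$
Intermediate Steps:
$t{\left(d \right)} = 4$
$t^{2}{\left(-4 - -1 \right)} = 4^{2} = 16$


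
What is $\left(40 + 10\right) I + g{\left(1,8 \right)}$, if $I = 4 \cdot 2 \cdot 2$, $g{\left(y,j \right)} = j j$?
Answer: $864$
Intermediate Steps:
$g{\left(y,j \right)} = j^{2}$
$I = 16$ ($I = 8 \cdot 2 = 16$)
$\left(40 + 10\right) I + g{\left(1,8 \right)} = \left(40 + 10\right) 16 + 8^{2} = 50 \cdot 16 + 64 = 800 + 64 = 864$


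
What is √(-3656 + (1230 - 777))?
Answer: I*√3203 ≈ 56.595*I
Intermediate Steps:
√(-3656 + (1230 - 777)) = √(-3656 + 453) = √(-3203) = I*√3203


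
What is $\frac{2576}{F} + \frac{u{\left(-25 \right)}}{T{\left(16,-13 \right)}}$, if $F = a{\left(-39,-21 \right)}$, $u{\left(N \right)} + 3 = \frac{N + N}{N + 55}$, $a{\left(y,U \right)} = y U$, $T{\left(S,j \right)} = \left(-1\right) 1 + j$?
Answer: $\frac{407}{117} \approx 3.4786$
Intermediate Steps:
$T{\left(S,j \right)} = -1 + j$
$a{\left(y,U \right)} = U y$
$u{\left(N \right)} = -3 + \frac{2 N}{55 + N}$ ($u{\left(N \right)} = -3 + \frac{N + N}{N + 55} = -3 + \frac{2 N}{55 + N}$)
$F = 819$ ($F = \left(-21\right) \left(-39\right) = 819$)
$\frac{2576}{F} + \frac{u{\left(-25 \right)}}{T{\left(16,-13 \right)}} = \frac{2576}{819} + \frac{\frac{1}{55 - 25} \left(-165 - -25\right)}{-1 - 13} = 2576 \cdot \frac{1}{819} + \frac{\frac{1}{30} \left(-165 + 25\right)}{-14} = \frac{368}{117} + \frac{1}{30} \left(-140\right) \left(- \frac{1}{14}\right) = \frac{368}{117} - - \frac{1}{3} = \frac{368}{117} + \frac{1}{3} = \frac{407}{117}$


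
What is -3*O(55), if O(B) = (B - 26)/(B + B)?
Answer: -87/110 ≈ -0.79091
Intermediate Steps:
O(B) = (-26 + B)/(2*B) (O(B) = (-26 + B)/((2*B)) = (-26 + B)*(1/(2*B)) = (-26 + B)/(2*B))
-3*O(55) = -3*(-26 + 55)/(2*55) = -3*29/(2*55) = -3*29/110 = -87/110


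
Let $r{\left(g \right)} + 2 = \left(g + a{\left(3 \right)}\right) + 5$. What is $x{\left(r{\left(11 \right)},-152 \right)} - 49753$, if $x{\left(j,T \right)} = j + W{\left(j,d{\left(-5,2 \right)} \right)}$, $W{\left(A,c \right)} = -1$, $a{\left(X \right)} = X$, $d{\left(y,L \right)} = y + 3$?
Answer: $-49737$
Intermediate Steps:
$d{\left(y,L \right)} = 3 + y$
$r{\left(g \right)} = 6 + g$ ($r{\left(g \right)} = -2 + \left(\left(g + 3\right) + 5\right) = -2 + \left(\left(3 + g\right) + 5\right) = -2 + \left(8 + g\right) = 6 + g$)
$x{\left(j,T \right)} = -1 + j$ ($x{\left(j,T \right)} = j - 1 = -1 + j$)
$x{\left(r{\left(11 \right)},-152 \right)} - 49753 = \left(-1 + \left(6 + 11\right)\right) - 49753 = \left(-1 + 17\right) - 49753 = 16 - 49753 = -49737$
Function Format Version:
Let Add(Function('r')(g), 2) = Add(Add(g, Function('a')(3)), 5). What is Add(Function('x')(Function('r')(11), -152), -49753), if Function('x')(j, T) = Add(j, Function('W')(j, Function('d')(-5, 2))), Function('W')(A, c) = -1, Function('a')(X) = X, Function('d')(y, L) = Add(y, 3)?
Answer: -49737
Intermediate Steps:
Function('d')(y, L) = Add(3, y)
Function('r')(g) = Add(6, g) (Function('r')(g) = Add(-2, Add(Add(g, 3), 5)) = Add(-2, Add(Add(3, g), 5)) = Add(-2, Add(8, g)) = Add(6, g))
Function('x')(j, T) = Add(-1, j) (Function('x')(j, T) = Add(j, -1) = Add(-1, j))
Add(Function('x')(Function('r')(11), -152), -49753) = Add(Add(-1, Add(6, 11)), -49753) = Add(Add(-1, 17), -49753) = Add(16, -49753) = -49737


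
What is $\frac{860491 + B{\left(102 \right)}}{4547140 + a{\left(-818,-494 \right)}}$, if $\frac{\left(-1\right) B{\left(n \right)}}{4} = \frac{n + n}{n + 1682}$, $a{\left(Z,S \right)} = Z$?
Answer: $\frac{191889391}{1013829806} \approx 0.18927$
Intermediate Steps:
$B{\left(n \right)} = - \frac{8 n}{1682 + n}$ ($B{\left(n \right)} = - 4 \frac{n + n}{n + 1682} = - 4 \frac{2 n}{1682 + n} = - \frac{8 n}{1682 + n}$)
$\frac{860491 + B{\left(102 \right)}}{4547140 + a{\left(-818,-494 \right)}} = \frac{860491 - \frac{816}{1682 + 102}}{4547140 - 818} = \frac{860491 - \frac{816}{1784}}{4546322} = \left(860491 - 816 \cdot \frac{1}{1784}\right) \frac{1}{4546322} = \left(860491 - \frac{102}{223}\right) \frac{1}{4546322} = \frac{191889391}{223} \cdot \frac{1}{4546322} = \frac{191889391}{1013829806}$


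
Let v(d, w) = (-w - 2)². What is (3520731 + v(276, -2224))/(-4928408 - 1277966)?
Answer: -8458015/6206374 ≈ -1.3628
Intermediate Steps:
v(d, w) = (-2 - w)²
(3520731 + v(276, -2224))/(-4928408 - 1277966) = (3520731 + (2 - 2224)²)/(-4928408 - 1277966) = (3520731 + (-2222)²)/(-6206374) = (3520731 + 4937284)*(-1/6206374) = 8458015*(-1/6206374) = -8458015/6206374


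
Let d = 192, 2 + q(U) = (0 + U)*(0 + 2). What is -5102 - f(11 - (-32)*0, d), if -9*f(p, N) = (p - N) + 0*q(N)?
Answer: -46099/9 ≈ -5122.1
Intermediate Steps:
q(U) = -2 + 2*U (q(U) = -2 + (0 + U)*(0 + 2) = -2 + U*2 = -2 + 2*U)
f(p, N) = -p/9 + N/9 (f(p, N) = -((p - N) + 0*(-2 + 2*N))/9 = -((p - N) + 0)/9 = -(p - N)/9 = -p/9 + N/9)
-5102 - f(11 - (-32)*0, d) = -5102 - (-(11 - (-32)*0)/9 + (⅑)*192) = -5102 - (-(11 - 32*0)/9 + 64/3) = -5102 - (-(11 + 0)/9 + 64/3) = -5102 - (-⅑*11 + 64/3) = -5102 - (-11/9 + 64/3) = -5102 - 1*181/9 = -5102 - 181/9 = -46099/9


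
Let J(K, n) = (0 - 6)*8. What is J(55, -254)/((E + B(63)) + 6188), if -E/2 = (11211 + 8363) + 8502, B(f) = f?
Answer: 48/49901 ≈ 0.00096190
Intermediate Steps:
E = -56152 (E = -2*((11211 + 8363) + 8502) = -2*(19574 + 8502) = -2*28076 = -56152)
J(K, n) = -48 (J(K, n) = -6*8 = -48)
J(55, -254)/((E + B(63)) + 6188) = -48/((-56152 + 63) + 6188) = -48/(-56089 + 6188) = -48/(-49901) = -48*(-1/49901) = 48/49901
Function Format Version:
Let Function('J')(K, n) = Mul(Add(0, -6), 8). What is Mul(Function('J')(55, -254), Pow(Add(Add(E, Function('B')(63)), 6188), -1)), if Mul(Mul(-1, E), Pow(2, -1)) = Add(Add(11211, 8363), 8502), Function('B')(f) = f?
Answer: Rational(48, 49901) ≈ 0.00096190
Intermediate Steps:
E = -56152 (E = Mul(-2, Add(Add(11211, 8363), 8502)) = Mul(-2, Add(19574, 8502)) = Mul(-2, 28076) = -56152)
Function('J')(K, n) = -48 (Function('J')(K, n) = Mul(-6, 8) = -48)
Mul(Function('J')(55, -254), Pow(Add(Add(E, Function('B')(63)), 6188), -1)) = Mul(-48, Pow(Add(Add(-56152, 63), 6188), -1)) = Mul(-48, Pow(Add(-56089, 6188), -1)) = Mul(-48, Pow(-49901, -1)) = Mul(-48, Rational(-1, 49901)) = Rational(48, 49901)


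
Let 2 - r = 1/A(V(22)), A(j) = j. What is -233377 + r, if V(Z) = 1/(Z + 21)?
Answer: -233418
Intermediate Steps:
V(Z) = 1/(21 + Z)
r = -41 (r = 2 - 1/(1/(21 + 22)) = 2 - 1/(1/43) = 2 - 1/1/43 = 2 - 1*43 = 2 - 43 = -41)
-233377 + r = -233377 - 41 = -233418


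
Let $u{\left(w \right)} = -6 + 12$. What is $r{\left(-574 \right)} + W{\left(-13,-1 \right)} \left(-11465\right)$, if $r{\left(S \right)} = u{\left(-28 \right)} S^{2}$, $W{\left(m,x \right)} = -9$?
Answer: $2080041$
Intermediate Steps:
$u{\left(w \right)} = 6$
$r{\left(S \right)} = 6 S^{2}$
$r{\left(-574 \right)} + W{\left(-13,-1 \right)} \left(-11465\right) = 6 \left(-574\right)^{2} - -103185 = 6 \cdot 329476 + 103185 = 1976856 + 103185 = 2080041$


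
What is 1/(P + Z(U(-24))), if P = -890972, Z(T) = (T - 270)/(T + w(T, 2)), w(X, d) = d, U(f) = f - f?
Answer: -1/891107 ≈ -1.1222e-6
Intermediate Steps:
U(f) = 0
Z(T) = (-270 + T)/(2 + T) (Z(T) = (T - 270)/(T + 2) = (-270 + T)/(2 + T))
1/(P + Z(U(-24))) = 1/(-890972 + (-270 + 0)/(2 + 0)) = 1/(-890972 - 270/2) = 1/(-890972 + (½)*(-270)) = 1/(-890972 - 135) = 1/(-891107) = -1/891107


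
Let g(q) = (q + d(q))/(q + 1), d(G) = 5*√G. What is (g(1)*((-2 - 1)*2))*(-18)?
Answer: 324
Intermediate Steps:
g(q) = (q + 5*√q)/(1 + q) (g(q) = (q + 5*√q)/(q + 1) = (q + 5*√q)/(1 + q))
(g(1)*((-2 - 1)*2))*(-18) = (((1 + 5*√1)/(1 + 1))*((-2 - 1)*2))*(-18) = (((1 + 5*1)/2)*(-3*2))*(-18) = (((1 + 5)/2)*(-6))*(-18) = (((½)*6)*(-6))*(-18) = (3*(-6))*(-18) = -18*(-18) = 324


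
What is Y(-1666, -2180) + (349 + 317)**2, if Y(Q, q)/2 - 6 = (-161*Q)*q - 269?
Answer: -1169022330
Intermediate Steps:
Y(Q, q) = -526 - 322*Q*q (Y(Q, q) = 12 + 2*((-161*Q)*q - 269) = 12 + 2*(-161*Q*q - 269) = 12 + 2*(-269 - 161*Q*q) = 12 + (-538 - 322*Q*q) = -526 - 322*Q*q)
Y(-1666, -2180) + (349 + 317)**2 = (-526 - 322*(-1666)*(-2180)) + (349 + 317)**2 = (-526 - 1169465360) + 666**2 = -1169465886 + 443556 = -1169022330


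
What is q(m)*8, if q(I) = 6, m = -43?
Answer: 48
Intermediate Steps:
q(m)*8 = 6*8 = 48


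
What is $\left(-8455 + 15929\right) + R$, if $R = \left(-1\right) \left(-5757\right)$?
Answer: $13231$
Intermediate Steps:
$R = 5757$
$\left(-8455 + 15929\right) + R = \left(-8455 + 15929\right) + 5757 = 7474 + 5757 = 13231$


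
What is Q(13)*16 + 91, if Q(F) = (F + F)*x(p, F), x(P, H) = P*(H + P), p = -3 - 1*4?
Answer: -17381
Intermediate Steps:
p = -7 (p = -3 - 4 = -7)
Q(F) = 2*F*(49 - 7*F) (Q(F) = (F + F)*(-7*(F - 7)) = (2*F)*(-7*(-7 + F)) = (2*F)*(49 - 7*F) = 2*F*(49 - 7*F))
Q(13)*16 + 91 = (14*13*(7 - 1*13))*16 + 91 = (14*13*(7 - 13))*16 + 91 = (14*13*(-6))*16 + 91 = -1092*16 + 91 = -17472 + 91 = -17381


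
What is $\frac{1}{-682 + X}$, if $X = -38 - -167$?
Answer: $- \frac{1}{553} \approx -0.0018083$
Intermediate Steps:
$X = 129$ ($X = -38 + 167 = 129$)
$\frac{1}{-682 + X} = \frac{1}{-682 + 129} = \frac{1}{-553} = - \frac{1}{553}$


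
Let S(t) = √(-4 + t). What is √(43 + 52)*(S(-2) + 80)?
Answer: √95*(80 + I*√6) ≈ 779.74 + 23.875*I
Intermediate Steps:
√(43 + 52)*(S(-2) + 80) = √(43 + 52)*(√(-4 - 2) + 80) = √95*(√(-6) + 80) = √95*(I*√6 + 80) = √95*(80 + I*√6)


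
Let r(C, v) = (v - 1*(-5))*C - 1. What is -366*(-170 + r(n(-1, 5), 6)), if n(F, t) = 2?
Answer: 54534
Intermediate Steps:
r(C, v) = -1 + C*(5 + v) (r(C, v) = (v + 5)*C - 1 = (5 + v)*C - 1 = C*(5 + v) - 1 = -1 + C*(5 + v))
-366*(-170 + r(n(-1, 5), 6)) = -366*(-170 + (-1 + 5*2 + 2*6)) = -366*(-170 + (-1 + 10 + 12)) = -366*(-170 + 21) = -366*(-149) = 54534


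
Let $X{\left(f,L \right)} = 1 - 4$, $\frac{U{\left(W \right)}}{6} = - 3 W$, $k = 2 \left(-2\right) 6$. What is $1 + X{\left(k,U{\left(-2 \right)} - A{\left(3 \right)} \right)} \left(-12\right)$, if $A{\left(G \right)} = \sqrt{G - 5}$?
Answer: $37$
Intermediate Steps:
$k = -24$ ($k = \left(-4\right) 6 = -24$)
$U{\left(W \right)} = - 18 W$ ($U{\left(W \right)} = 6 \left(- 3 W\right) = - 18 W$)
$A{\left(G \right)} = \sqrt{-5 + G}$
$X{\left(f,L \right)} = -3$ ($X{\left(f,L \right)} = 1 - 4 = -3$)
$1 + X{\left(k,U{\left(-2 \right)} - A{\left(3 \right)} \right)} \left(-12\right) = 1 - -36 = 1 + 36 = 37$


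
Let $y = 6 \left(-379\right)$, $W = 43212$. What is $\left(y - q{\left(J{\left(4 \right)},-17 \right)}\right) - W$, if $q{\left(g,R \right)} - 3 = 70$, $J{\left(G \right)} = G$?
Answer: $-45559$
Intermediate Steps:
$q{\left(g,R \right)} = 73$ ($q{\left(g,R \right)} = 3 + 70 = 73$)
$y = -2274$
$\left(y - q{\left(J{\left(4 \right)},-17 \right)}\right) - W = \left(-2274 - 73\right) - 43212 = -2347 - 43212 = -45559$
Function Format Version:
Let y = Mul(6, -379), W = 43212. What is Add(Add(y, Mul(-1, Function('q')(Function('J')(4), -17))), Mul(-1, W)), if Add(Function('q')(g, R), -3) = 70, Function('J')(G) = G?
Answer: -45559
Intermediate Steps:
Function('q')(g, R) = 73 (Function('q')(g, R) = Add(3, 70) = 73)
y = -2274
Add(Add(y, Mul(-1, Function('q')(Function('J')(4), -17))), Mul(-1, W)) = Add(Add(-2274, Mul(-1, 73)), Mul(-1, 43212)) = Add(Add(-2274, -73), -43212) = Add(-2347, -43212) = -45559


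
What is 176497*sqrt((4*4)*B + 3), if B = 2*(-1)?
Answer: 176497*I*sqrt(29) ≈ 9.5047e+5*I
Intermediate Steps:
B = -2
176497*sqrt((4*4)*B + 3) = 176497*sqrt((4*4)*(-2) + 3) = 176497*sqrt(16*(-2) + 3) = 176497*sqrt(-32 + 3) = 176497*sqrt(-29) = 176497*(I*sqrt(29)) = 176497*I*sqrt(29)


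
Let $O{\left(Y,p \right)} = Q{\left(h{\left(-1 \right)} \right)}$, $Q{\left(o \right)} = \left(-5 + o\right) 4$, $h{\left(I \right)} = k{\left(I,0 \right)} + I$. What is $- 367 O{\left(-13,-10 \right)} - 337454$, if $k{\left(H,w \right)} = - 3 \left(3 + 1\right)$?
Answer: $-311030$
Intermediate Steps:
$k{\left(H,w \right)} = -12$ ($k{\left(H,w \right)} = \left(-3\right) 4 = -12$)
$h{\left(I \right)} = -12 + I$
$Q{\left(o \right)} = -20 + 4 o$
$O{\left(Y,p \right)} = -72$ ($O{\left(Y,p \right)} = -20 + 4 \left(-12 - 1\right) = -20 + 4 \left(-13\right) = -20 - 52 = -72$)
$- 367 O{\left(-13,-10 \right)} - 337454 = \left(-367\right) \left(-72\right) - 337454 = 26424 - 337454 = -311030$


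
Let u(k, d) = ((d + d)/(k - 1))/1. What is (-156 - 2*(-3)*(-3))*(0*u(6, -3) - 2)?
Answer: 348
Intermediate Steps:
u(k, d) = 2*d/(-1 + k) (u(k, d) = ((2*d)/(-1 + k))*1 = (2*d/(-1 + k))*1 = 2*d/(-1 + k))
(-156 - 2*(-3)*(-3))*(0*u(6, -3) - 2) = (-156 - 2*(-3)*(-3))*(0*(2*(-3)/(-1 + 6)) - 2) = (-156 + 6*(-3))*(0*(2*(-3)/5) - 2) = (-156 - 18)*(0*(2*(-3)*(1/5)) - 2) = -174*(0*(-6/5) - 2) = -174*(0 - 2) = -174*(-2) = 348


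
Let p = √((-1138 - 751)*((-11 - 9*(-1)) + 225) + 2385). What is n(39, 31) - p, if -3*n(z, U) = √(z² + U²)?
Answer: -√2482/3 - I*√418862 ≈ -16.607 - 647.2*I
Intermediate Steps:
n(z, U) = -√(U² + z²)/3 (n(z, U) = -√(z² + U²)/3 = -√(U² + z²)/3)
p = I*√418862 (p = √(-1889*((-11 + 9) + 225) + 2385) = √(-1889*(-2 + 225) + 2385) = √(-1889*223 + 2385) = √(-421247 + 2385) = √(-418862) = I*√418862 ≈ 647.2*I)
n(39, 31) - p = -√(31² + 39²)/3 - I*√418862 = -√(961 + 1521)/3 - I*√418862 = -√2482/3 - I*√418862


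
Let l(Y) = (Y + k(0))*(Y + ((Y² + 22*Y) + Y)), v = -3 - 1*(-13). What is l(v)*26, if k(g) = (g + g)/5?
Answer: 88400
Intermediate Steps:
v = 10 (v = -3 + 13 = 10)
k(g) = 2*g/5 (k(g) = (2*g)*(⅕) = 2*g/5)
l(Y) = Y*(Y² + 24*Y) (l(Y) = (Y + (⅖)*0)*(Y + ((Y² + 22*Y) + Y)) = (Y + 0)*(Y + (Y² + 23*Y)) = Y*(Y² + 24*Y))
l(v)*26 = (10²*(24 + 10))*26 = (100*34)*26 = 3400*26 = 88400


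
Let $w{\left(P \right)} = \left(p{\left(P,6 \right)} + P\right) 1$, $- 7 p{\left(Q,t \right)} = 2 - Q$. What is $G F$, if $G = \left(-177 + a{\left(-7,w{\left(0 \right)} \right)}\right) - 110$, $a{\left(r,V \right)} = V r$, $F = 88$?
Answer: $-25080$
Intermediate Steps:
$p{\left(Q,t \right)} = - \frac{2}{7} + \frac{Q}{7}$ ($p{\left(Q,t \right)} = - \frac{2 - Q}{7} = - \frac{2}{7} + \frac{Q}{7}$)
$w{\left(P \right)} = - \frac{2}{7} + \frac{8 P}{7}$ ($w{\left(P \right)} = \left(\left(- \frac{2}{7} + \frac{P}{7}\right) + P\right) 1 = \left(- \frac{2}{7} + \frac{8 P}{7}\right) 1 = - \frac{2}{7} + \frac{8 P}{7}$)
$G = -285$ ($G = \left(-177 + \left(- \frac{2}{7} + \frac{8}{7} \cdot 0\right) \left(-7\right)\right) - 110 = \left(-177 + \left(- \frac{2}{7} + 0\right) \left(-7\right)\right) - 110 = \left(-177 - -2\right) - 110 = \left(-177 + 2\right) - 110 = -175 - 110 = -285$)
$G F = \left(-285\right) 88 = -25080$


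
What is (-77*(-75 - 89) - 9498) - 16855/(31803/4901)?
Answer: 16937035/31803 ≈ 532.56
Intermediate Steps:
(-77*(-75 - 89) - 9498) - 16855/(31803/4901) = (-77*(-164) - 9498) - 16855/(31803*(1/4901)) = (12628 - 9498) - 16855/31803/4901 = 3130 - 16855*4901/31803 = 3130 - 82606355/31803 = 16937035/31803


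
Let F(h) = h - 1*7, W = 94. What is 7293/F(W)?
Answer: 2431/29 ≈ 83.828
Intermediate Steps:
F(h) = -7 + h (F(h) = h - 7 = -7 + h)
7293/F(W) = 7293/(-7 + 94) = 7293/87 = 7293*(1/87) = 2431/29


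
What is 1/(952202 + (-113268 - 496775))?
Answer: 1/342159 ≈ 2.9226e-6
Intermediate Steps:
1/(952202 + (-113268 - 496775)) = 1/(952202 - 610043) = 1/342159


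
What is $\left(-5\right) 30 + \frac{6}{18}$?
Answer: $- \frac{449}{3} \approx -149.67$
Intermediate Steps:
$\left(-5\right) 30 + \frac{6}{18} = -150 + 6 \cdot \frac{1}{18} = -150 + \frac{1}{3} = - \frac{449}{3}$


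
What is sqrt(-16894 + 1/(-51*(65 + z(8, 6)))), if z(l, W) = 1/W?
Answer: 2*I*sqrt(645692915)/391 ≈ 129.98*I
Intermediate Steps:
sqrt(-16894 + 1/(-51*(65 + z(8, 6)))) = sqrt(-16894 + 1/(-51*(65 + 1/6))) = sqrt(-16894 + 1/(-51*391/6)) = sqrt(-16894 + 1/(-6647/2)) = sqrt(-16894 - 2/6647) = sqrt(-112294420/6647) = 2*I*sqrt(645692915)/391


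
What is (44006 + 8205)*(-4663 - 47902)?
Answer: -2744471215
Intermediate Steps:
(44006 + 8205)*(-4663 - 47902) = 52211*(-52565) = -2744471215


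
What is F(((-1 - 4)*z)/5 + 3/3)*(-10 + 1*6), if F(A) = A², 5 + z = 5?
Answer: -4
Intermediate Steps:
z = 0 (z = -5 + 5 = 0)
F(((-1 - 4)*z)/5 + 3/3)*(-10 + 1*6) = (((-1 - 4)*0)/5 + 3/3)²*(-10 + 1*6) = (-5*0*(⅕) + 3*(⅓))²*(-10 + 6) = (0*(⅕) + 1)²*(-4) = (0 + 1)²*(-4) = 1²*(-4) = 1*(-4) = -4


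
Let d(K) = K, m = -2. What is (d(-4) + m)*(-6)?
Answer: 36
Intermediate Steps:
(d(-4) + m)*(-6) = (-4 - 2)*(-6) = -6*(-6) = 36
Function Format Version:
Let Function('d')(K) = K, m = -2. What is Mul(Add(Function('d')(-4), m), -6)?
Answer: 36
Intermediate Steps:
Mul(Add(Function('d')(-4), m), -6) = Mul(Add(-4, -2), -6) = Mul(-6, -6) = 36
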